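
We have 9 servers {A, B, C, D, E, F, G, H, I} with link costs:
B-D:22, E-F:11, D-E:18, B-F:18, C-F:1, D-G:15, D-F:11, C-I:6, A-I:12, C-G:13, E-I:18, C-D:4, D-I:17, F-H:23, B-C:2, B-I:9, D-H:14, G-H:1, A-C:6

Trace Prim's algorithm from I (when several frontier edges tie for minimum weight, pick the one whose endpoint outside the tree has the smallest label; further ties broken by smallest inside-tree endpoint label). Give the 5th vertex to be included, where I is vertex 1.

Prim's algorithm from I:
Step 1: cheapest edge leaving the tree is C-I (6); add C.
Step 2: cheapest edge leaving the tree is C-F (1); add F.
Step 3: cheapest edge leaving the tree is B-C (2); add B.
Step 4: cheapest edge leaving the tree is C-D (4); add D.
Step 5: cheapest edge leaving the tree is A-C (6); add A.
Step 6: cheapest edge leaving the tree is E-F (11); add E.
Step 7: cheapest edge leaving the tree is C-G (13); add G.
Step 8: cheapest edge leaving the tree is G-H (1); add H.
Vertex order: I, C, F, B, D, A, E, G, H. The 5th vertex is D.

D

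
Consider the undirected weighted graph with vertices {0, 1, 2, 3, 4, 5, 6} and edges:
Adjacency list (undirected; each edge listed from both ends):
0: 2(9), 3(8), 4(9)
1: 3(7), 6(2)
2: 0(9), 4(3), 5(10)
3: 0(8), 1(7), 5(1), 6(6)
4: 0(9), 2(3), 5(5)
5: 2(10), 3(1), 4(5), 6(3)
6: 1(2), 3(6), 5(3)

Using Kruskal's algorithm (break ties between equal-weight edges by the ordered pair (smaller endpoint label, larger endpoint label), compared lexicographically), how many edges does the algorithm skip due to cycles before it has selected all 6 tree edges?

Sort edges by weight, then run Kruskal:
3 5 (1): add. Components now {0} {1} {2} {3,5} {4} {6}
1 6 (2): add. Components now {0} {1,6} {2} {3,5} {4}
2 4 (3): add. Components now {0} {1,6} {2,4} {3,5}
5 6 (3): add. Components now {0} {1,3,5,6} {2,4}
4 5 (5): add. Components now {0} {1,2,3,4,5,6}
3 6 (6): skip — 3 and 6 already connected.
1 3 (7): skip — 1 and 3 already connected.
0 3 (8): add. Components now {0,1,2,3,4,5,6}
Edges rejected before the tree was complete: 2.

2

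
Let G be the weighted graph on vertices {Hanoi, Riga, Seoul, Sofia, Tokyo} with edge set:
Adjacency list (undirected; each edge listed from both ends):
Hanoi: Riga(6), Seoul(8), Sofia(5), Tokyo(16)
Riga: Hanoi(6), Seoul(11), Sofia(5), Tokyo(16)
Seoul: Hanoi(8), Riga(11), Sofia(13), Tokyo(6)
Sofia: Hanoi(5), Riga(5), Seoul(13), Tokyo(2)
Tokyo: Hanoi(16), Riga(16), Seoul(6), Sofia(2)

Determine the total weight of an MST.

18

Sort edges by weight, then run Kruskal:
Sofia-Tokyo (2): add — endpoints in different components.
Hanoi-Sofia (5): add — endpoints in different components.
Riga-Sofia (5): add — endpoints in different components.
Hanoi-Riga (6): skip — Riga and Hanoi already connected.
Seoul-Tokyo (6): add — endpoints in different components.
MST edges: Sofia-Tokyo, Hanoi-Sofia, Riga-Sofia, Seoul-Tokyo; total weight 2+5+5+6 = 18.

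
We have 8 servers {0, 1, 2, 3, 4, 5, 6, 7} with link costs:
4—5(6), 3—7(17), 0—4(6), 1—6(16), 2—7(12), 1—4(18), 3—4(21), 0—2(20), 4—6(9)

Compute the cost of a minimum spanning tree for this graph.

86

Grow the tree from 7 using Prim:
Step 1: frontier [2—7 12, 3—7 17] → take 2—7 (12); add 2.
Step 2: frontier [0—2 20, 3—7 17] → take 3—7 (17); add 3.
Step 3: frontier [0—2 20, 3—4 21] → take 0—2 (20); add 0.
Step 4: frontier [0—4 6, 3—4 21] → take 0—4 (6); add 4.
Step 5: frontier [4—5 6, 4—6 9, 1—4 18] → take 4—5 (6); add 5.
Step 6: frontier [4—6 9, 1—4 18] → take 4—6 (9); add 6.
Step 7: frontier [1—4 18, 1—6 16] → take 1—6 (16); add 1.
MST edges: 2—7, 3—7, 0—2, 0—4, 4—5, 4—6, 1—6; total weight 12+17+20+6+6+9+16 = 86.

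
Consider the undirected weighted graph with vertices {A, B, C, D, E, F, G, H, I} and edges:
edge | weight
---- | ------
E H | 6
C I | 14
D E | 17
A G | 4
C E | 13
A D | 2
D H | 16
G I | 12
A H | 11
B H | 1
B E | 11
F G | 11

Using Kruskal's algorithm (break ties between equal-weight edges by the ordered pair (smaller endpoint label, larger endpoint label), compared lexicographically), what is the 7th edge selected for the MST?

G-I

Kruskal's algorithm — process edges by increasing weight (ties by edge label):
B H (1): add — endpoints in different components.
A D (2): add — endpoints in different components.
A G (4): add — endpoints in different components.
E H (6): add — endpoints in different components.
A H (11): add — endpoints in different components.
B E (11): skip — B and E already connected.
F G (11): add — endpoints in different components.
G I (12): add — endpoints in different components.
C E (13): add — endpoints in different components.
The 7th edge added is G I.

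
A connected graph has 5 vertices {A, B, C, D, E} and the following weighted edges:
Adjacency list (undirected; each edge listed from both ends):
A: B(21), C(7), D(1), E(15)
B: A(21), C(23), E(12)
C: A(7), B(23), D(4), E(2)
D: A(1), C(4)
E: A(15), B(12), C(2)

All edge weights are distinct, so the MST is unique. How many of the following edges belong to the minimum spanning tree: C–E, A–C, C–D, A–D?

3

Kruskal's algorithm — process edges by increasing weight (ties by edge label):
A–D (1): add. Components now {A,D} {B} {C} {E}
C–E (2): add. Components now {A,D} {B} {C,E}
C–D (4): add. Components now {A,C,D,E} {B}
A–C (7): skip — A and C already connected.
B–E (12): add. Components now {A,B,C,D,E}
MST edge set: {A–D, C–E, C–D, B–E}.
Of the listed edges, {C–E, C–D, A–D} are in the MST → 3.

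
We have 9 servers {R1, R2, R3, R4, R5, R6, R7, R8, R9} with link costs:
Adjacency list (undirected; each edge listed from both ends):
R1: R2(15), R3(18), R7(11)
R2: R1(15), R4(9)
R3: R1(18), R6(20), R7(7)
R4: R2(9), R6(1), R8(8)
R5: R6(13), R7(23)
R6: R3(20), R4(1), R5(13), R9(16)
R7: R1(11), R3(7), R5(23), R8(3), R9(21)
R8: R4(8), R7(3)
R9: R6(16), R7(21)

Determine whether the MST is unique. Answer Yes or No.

Kruskal's algorithm — process edges by increasing weight (ties by edge label):
R4 R6 (1): add — endpoints in different components.
R7 R8 (3): add — endpoints in different components.
R3 R7 (7): add — endpoints in different components.
R4 R8 (8): add — endpoints in different components.
R2 R4 (9): add — endpoints in different components.
R1 R7 (11): add — endpoints in different components.
R5 R6 (13): add — endpoints in different components.
R1 R2 (15): skip — R2 and R1 already connected.
R6 R9 (16): add — endpoints in different components.
Every non-tree edge has weight strictly greater than the heaviest edge on the tree path between its endpoints, so the MST is unique.

Yes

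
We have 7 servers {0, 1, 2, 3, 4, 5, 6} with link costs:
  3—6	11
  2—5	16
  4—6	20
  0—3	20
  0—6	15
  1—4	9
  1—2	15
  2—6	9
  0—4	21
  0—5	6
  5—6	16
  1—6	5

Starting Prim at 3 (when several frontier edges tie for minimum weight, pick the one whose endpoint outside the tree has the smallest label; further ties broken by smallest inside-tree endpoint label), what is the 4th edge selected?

1-4

Prim's algorithm from 3:
Step 1: frontier [3—6 11, 0—3 20] → take 3—6 (11); add 6.
Step 2: frontier [0—3 20, 1—6 5, 2—6 9, 0—6 15, 5—6 16, 4—6 20] → take 1—6 (5); add 1.
Step 3: frontier [1—4 9, 1—2 15, 0—3 20, 2—6 9, 0—6 15, 5—6 16, 4—6 20] → take 2—6 (9); add 2.
Step 4: frontier [1—4 9, 2—5 16, 0—3 20, 0—6 15, 5—6 16, 4—6 20] → take 1—4 (9); add 4.
Step 5: frontier [2—5 16, 0—3 20, 0—4 21, 0—6 15, 5—6 16] → take 0—6 (15); add 0.
Step 6: frontier [0—5 6, 2—5 16, 5—6 16] → take 0—5 (6); add 5.
The 4th edge added is 1—4.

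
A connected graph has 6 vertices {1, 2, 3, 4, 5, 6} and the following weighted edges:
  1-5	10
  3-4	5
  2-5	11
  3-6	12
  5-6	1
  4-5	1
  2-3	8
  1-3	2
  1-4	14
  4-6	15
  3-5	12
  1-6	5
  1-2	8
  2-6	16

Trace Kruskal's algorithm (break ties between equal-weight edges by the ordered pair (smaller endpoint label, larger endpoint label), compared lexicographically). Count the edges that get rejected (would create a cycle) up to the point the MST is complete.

1

Kruskal: consider edges lightest-first.
4-5 (1): add. Components now {1} {2} {3} {4,5} {6}
5-6 (1): add. Components now {1} {2} {3} {4,5,6}
1-3 (2): add. Components now {1,3} {2} {4,5,6}
1-6 (5): add. Components now {1,3,4,5,6} {2}
3-4 (5): skip — 3 and 4 already connected.
1-2 (8): add. Components now {1,2,3,4,5,6}
Edges rejected before the tree was complete: 1.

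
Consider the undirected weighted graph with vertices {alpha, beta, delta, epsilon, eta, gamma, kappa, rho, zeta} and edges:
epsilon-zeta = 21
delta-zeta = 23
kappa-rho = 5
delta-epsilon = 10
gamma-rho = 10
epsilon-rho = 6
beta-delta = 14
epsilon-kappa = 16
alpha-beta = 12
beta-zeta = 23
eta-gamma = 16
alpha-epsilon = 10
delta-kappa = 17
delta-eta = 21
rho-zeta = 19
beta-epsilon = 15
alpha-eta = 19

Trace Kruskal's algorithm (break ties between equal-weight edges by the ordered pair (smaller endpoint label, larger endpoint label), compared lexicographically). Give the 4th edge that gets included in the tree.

Sort edges by weight, then run Kruskal:
kappa-rho (5): add — endpoints in different components.
epsilon-rho (6): add — endpoints in different components.
alpha-epsilon (10): add — endpoints in different components.
delta-epsilon (10): add — endpoints in different components.
gamma-rho (10): add — endpoints in different components.
alpha-beta (12): add — endpoints in different components.
beta-delta (14): skip — delta and beta already connected.
beta-epsilon (15): skip — epsilon and beta already connected.
epsilon-kappa (16): skip — epsilon and kappa already connected.
eta-gamma (16): add — endpoints in different components.
delta-kappa (17): skip — kappa and delta already connected.
alpha-eta (19): skip — eta and alpha already connected.
rho-zeta (19): add — endpoints in different components.
The 4th edge added is delta-epsilon.

delta-epsilon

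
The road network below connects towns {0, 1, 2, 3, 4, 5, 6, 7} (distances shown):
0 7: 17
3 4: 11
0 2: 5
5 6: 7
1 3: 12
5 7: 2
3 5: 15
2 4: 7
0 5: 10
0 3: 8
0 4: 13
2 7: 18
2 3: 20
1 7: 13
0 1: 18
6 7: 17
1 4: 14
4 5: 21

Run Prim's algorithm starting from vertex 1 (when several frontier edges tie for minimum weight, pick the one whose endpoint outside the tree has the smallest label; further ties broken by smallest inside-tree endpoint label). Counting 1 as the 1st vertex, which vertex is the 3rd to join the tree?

0

Prim's algorithm from 1:
Step 1: cheapest edge leaving the tree is 1 3 (12); add 3.
Step 2: cheapest edge leaving the tree is 0 3 (8); add 0.
Step 3: cheapest edge leaving the tree is 0 2 (5); add 2.
Step 4: cheapest edge leaving the tree is 2 4 (7); add 4.
Step 5: cheapest edge leaving the tree is 0 5 (10); add 5.
Step 6: cheapest edge leaving the tree is 5 7 (2); add 7.
Step 7: cheapest edge leaving the tree is 5 6 (7); add 6.
Vertex order: 1, 3, 0, 2, 4, 5, 7, 6. The 3rd vertex is 0.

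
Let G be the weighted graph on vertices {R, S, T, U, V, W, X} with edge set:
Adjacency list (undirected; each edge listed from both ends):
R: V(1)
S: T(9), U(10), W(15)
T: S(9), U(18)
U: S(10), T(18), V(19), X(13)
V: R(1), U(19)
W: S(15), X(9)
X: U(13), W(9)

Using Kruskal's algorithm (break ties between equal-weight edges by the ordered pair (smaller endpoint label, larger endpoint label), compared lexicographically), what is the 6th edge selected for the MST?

Sort edges by weight, then run Kruskal:
R–V (1): add — endpoints in different components.
S–T (9): add — endpoints in different components.
W–X (9): add — endpoints in different components.
S–U (10): add — endpoints in different components.
U–X (13): add — endpoints in different components.
S–W (15): skip — W and S already connected.
T–U (18): skip — T and U already connected.
U–V (19): add — endpoints in different components.
The 6th edge added is U–V.

U-V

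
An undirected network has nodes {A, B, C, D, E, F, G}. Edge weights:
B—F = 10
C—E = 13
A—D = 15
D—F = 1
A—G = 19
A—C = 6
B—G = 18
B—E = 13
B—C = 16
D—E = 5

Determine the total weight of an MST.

53

Sort edges by weight, then run Kruskal:
D—F (1): add. Components now {A} {B} {C} {D,F} {E} {G}
D—E (5): add. Components now {A} {B} {C} {D,E,F} {G}
A—C (6): add. Components now {A,C} {B} {D,E,F} {G}
B—F (10): add. Components now {A,C} {B,D,E,F} {G}
B—E (13): skip — B and E already connected.
C—E (13): add. Components now {A,B,C,D,E,F} {G}
A—D (15): skip — A and D already connected.
B—C (16): skip — B and C already connected.
B—G (18): add. Components now {A,B,C,D,E,F,G}
MST edges: D—F, D—E, A—C, B—F, C—E, B—G; total weight 1+5+6+10+13+18 = 53.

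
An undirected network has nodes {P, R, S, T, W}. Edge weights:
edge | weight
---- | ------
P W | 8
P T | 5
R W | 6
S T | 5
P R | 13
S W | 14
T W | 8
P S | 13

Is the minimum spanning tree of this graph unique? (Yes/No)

No

Kruskal: consider edges lightest-first.
P T (5): add — endpoints in different components.
S T (5): add — endpoints in different components.
R W (6): add — endpoints in different components.
P W (8): add — endpoints in different components.
Non-tree edge T W has weight 8, equal to the heaviest edge on its tree cycle — swapping gives another MST of the same weight. Not unique.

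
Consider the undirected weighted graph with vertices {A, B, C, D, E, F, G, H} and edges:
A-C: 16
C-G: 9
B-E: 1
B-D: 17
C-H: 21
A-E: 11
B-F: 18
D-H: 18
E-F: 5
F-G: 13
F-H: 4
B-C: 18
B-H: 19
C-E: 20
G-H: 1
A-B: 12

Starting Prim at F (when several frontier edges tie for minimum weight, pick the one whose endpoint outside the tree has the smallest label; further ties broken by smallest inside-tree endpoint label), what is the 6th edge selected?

Grow the tree from F using Prim:
Step 1: cheapest edge leaving the tree is F-H (4); add H.
Step 2: cheapest edge leaving the tree is G-H (1); add G.
Step 3: cheapest edge leaving the tree is E-F (5); add E.
Step 4: cheapest edge leaving the tree is B-E (1); add B.
Step 5: cheapest edge leaving the tree is C-G (9); add C.
Step 6: cheapest edge leaving the tree is A-E (11); add A.
Step 7: cheapest edge leaving the tree is B-D (17); add D.
The 6th edge added is A-E.

A-E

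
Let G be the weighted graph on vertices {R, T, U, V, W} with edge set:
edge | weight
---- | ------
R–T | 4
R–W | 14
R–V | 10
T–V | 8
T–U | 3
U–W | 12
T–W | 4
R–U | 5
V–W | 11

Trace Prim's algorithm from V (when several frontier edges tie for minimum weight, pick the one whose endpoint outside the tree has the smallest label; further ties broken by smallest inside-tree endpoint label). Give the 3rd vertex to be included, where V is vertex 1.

U

Grow the tree from V using Prim:
Step 1: frontier [T–V 8, R–V 10, V–W 11] → take T–V (8); add T.
Step 2: frontier [T–U 3, R–T 4, T–W 4, R–V 10, V–W 11] → take T–U (3); add U.
Step 3: frontier [R–T 4, T–W 4, R–U 5, U–W 12, R–V 10, V–W 11] → take R–T (4); add R.
Step 4: frontier [R–W 14, T–W 4, U–W 12, V–W 11] → take T–W (4); add W.
Vertex order: V, T, U, R, W. The 3rd vertex is U.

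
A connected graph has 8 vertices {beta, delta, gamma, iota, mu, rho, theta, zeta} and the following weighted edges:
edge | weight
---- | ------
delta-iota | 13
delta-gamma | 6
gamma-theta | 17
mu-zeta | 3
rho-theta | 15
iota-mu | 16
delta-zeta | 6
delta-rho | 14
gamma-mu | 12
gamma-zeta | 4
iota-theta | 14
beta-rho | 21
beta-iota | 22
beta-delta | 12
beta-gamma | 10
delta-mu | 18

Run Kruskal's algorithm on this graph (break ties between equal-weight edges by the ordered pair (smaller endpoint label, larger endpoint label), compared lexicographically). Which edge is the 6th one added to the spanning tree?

Kruskal: consider edges lightest-first.
mu-zeta (3): add — endpoints in different components.
gamma-zeta (4): add — endpoints in different components.
delta-gamma (6): add — endpoints in different components.
delta-zeta (6): skip — delta and zeta already connected.
beta-gamma (10): add — endpoints in different components.
beta-delta (12): skip — delta and beta already connected.
gamma-mu (12): skip — gamma and mu already connected.
delta-iota (13): add — endpoints in different components.
delta-rho (14): add — endpoints in different components.
iota-theta (14): add — endpoints in different components.
The 6th edge added is delta-rho.

delta-rho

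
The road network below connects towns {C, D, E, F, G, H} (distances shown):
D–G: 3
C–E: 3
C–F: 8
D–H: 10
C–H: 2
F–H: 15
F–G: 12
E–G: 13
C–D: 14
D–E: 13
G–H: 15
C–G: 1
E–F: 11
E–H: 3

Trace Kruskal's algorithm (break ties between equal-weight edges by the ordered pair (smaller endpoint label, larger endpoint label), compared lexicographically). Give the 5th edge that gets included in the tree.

Sort edges by weight, then run Kruskal:
C–G (1): add — endpoints in different components.
C–H (2): add — endpoints in different components.
C–E (3): add — endpoints in different components.
D–G (3): add — endpoints in different components.
E–H (3): skip — E and H already connected.
C–F (8): add — endpoints in different components.
The 5th edge added is C–F.

C-F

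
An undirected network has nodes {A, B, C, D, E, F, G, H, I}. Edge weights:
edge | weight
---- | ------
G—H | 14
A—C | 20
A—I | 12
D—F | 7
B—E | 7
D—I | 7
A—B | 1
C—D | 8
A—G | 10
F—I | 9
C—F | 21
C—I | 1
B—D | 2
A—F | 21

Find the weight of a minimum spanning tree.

Prim's algorithm from C:
Step 1: frontier [C—I 1, C—D 8, A—C 20, C—F 21] → take C—I (1); add I.
Step 2: frontier [C—D 8, A—C 20, C—F 21, D—I 7, F—I 9, A—I 12] → take D—I (7); add D.
Step 3: frontier [A—C 20, C—F 21, B—D 2, D—F 7, F—I 9, A—I 12] → take B—D (2); add B.
Step 4: frontier [A—B 1, B—E 7, A—C 20, C—F 21, D—F 7, F—I 9, A—I 12] → take A—B (1); add A.
Step 5: frontier [A—G 10, A—F 21, B—E 7, C—F 21, D—F 7, F—I 9] → take B—E (7); add E.
Step 6: frontier [A—G 10, A—F 21, C—F 21, D—F 7, F—I 9] → take D—F (7); add F.
Step 7: frontier [A—G 10] → take A—G (10); add G.
Step 8: frontier [G—H 14] → take G—H (14); add H.
MST edges: C—I, D—I, B—D, A—B, B—E, D—F, A—G, G—H; total weight 1+7+2+1+7+7+10+14 = 49.

49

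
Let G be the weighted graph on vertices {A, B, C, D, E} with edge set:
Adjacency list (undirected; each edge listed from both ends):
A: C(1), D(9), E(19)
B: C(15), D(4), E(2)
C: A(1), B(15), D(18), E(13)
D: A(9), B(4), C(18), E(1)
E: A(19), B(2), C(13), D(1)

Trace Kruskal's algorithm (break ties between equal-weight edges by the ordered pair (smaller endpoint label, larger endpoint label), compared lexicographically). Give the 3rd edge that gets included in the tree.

B-E

Sort edges by weight, then run Kruskal:
A C (1): add — endpoints in different components.
D E (1): add — endpoints in different components.
B E (2): add — endpoints in different components.
B D (4): skip — B and D already connected.
A D (9): add — endpoints in different components.
The 3rd edge added is B E.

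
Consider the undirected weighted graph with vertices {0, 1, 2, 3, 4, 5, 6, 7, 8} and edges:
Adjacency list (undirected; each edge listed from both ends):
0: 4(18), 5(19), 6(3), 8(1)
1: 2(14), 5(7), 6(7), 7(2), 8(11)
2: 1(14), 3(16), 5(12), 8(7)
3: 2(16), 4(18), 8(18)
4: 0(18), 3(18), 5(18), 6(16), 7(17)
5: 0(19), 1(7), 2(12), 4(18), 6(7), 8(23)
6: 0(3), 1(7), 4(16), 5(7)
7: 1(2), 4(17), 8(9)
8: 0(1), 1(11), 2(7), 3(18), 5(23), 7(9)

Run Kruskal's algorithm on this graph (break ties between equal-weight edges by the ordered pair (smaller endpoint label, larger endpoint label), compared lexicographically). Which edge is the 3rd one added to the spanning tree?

0-6

Kruskal: consider edges lightest-first.
0—8 (1): add — endpoints in different components.
1—7 (2): add — endpoints in different components.
0—6 (3): add — endpoints in different components.
1—5 (7): add — endpoints in different components.
1—6 (7): add — endpoints in different components.
2—8 (7): add — endpoints in different components.
5—6 (7): skip — 5 and 6 already connected.
7—8 (9): skip — 7 and 8 already connected.
1—8 (11): skip — 1 and 8 already connected.
2—5 (12): skip — 2 and 5 already connected.
1—2 (14): skip — 1 and 2 already connected.
2—3 (16): add — endpoints in different components.
4—6 (16): add — endpoints in different components.
The 3rd edge added is 0—6.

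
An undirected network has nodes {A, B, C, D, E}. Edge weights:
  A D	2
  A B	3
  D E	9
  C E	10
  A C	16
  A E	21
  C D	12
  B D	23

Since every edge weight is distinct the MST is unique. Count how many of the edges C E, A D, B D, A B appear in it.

3

Kruskal's algorithm — process edges by increasing weight (ties by edge label):
A D (2): add. Components now {A,D} {B} {C} {E}
A B (3): add. Components now {A,B,D} {C} {E}
D E (9): add. Components now {A,B,D,E} {C}
C E (10): add. Components now {A,B,C,D,E}
MST edge set: {A D, A B, D E, C E}.
Of the listed edges, {C E, A D, A B} are in the MST → 3.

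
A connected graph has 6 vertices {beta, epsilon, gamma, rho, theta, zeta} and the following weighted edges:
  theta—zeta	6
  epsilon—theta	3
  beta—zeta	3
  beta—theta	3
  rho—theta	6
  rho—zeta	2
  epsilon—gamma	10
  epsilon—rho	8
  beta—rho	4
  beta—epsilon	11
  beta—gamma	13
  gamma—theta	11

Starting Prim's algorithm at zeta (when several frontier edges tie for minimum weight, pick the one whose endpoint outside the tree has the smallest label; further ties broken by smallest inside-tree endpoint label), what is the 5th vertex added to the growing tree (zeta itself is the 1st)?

epsilon

Grow the tree from zeta using Prim:
Step 1: cheapest edge leaving the tree is rho—zeta (2); add rho.
Step 2: cheapest edge leaving the tree is beta—zeta (3); add beta.
Step 3: cheapest edge leaving the tree is beta—theta (3); add theta.
Step 4: cheapest edge leaving the tree is epsilon—theta (3); add epsilon.
Step 5: cheapest edge leaving the tree is epsilon—gamma (10); add gamma.
Vertex order: zeta, rho, beta, theta, epsilon, gamma. The 5th vertex is epsilon.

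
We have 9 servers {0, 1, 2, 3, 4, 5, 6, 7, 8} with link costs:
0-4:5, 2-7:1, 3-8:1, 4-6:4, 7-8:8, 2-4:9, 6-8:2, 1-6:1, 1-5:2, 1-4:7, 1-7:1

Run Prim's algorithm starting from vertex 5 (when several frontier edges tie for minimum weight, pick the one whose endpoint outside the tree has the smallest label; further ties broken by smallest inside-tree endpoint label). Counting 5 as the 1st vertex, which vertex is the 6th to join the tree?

8

Prim's algorithm from 5:
Step 1: frontier [1-5 2] → take 1-5 (2); add 1.
Step 2: frontier [1-6 1, 1-7 1, 1-4 7] → take 1-6 (1); add 6.
Step 3: frontier [1-7 1, 1-4 7, 6-8 2, 4-6 4] → take 1-7 (1); add 7.
Step 4: frontier [1-4 7, 6-8 2, 4-6 4, 2-7 1, 7-8 8] → take 2-7 (1); add 2.
Step 5: frontier [1-4 7, 2-4 9, 6-8 2, 4-6 4, 7-8 8] → take 6-8 (2); add 8.
Step 6: frontier [1-4 7, 2-4 9, 4-6 4, 3-8 1] → take 3-8 (1); add 3.
Step 7: frontier [1-4 7, 2-4 9, 4-6 4] → take 4-6 (4); add 4.
Step 8: frontier [0-4 5] → take 0-4 (5); add 0.
Vertex order: 5, 1, 6, 7, 2, 8, 3, 4, 0. The 6th vertex is 8.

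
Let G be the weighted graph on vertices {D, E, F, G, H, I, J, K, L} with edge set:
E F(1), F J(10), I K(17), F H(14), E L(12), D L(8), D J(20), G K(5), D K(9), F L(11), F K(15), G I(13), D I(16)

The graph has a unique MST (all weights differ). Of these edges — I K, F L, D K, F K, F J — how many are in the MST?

3

Kruskal: consider edges lightest-first.
E F (1): add — endpoints in different components.
G K (5): add — endpoints in different components.
D L (8): add — endpoints in different components.
D K (9): add — endpoints in different components.
F J (10): add — endpoints in different components.
F L (11): add — endpoints in different components.
E L (12): skip — E and L already connected.
G I (13): add — endpoints in different components.
F H (14): add — endpoints in different components.
MST edge set: {E F, G K, D L, D K, F J, F L, G I, F H}.
Of the listed edges, {F L, D K, F J} are in the MST → 3.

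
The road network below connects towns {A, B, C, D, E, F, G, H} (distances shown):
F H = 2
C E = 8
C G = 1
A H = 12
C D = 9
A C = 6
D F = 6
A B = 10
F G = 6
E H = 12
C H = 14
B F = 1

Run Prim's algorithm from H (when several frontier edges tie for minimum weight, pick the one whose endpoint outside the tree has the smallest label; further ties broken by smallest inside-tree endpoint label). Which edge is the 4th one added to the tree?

F-G

Prim, starting at H.
Step 1: frontier [F H 2, A H 12, E H 12, C H 14] → take F H (2); add F.
Step 2: frontier [B F 1, D F 6, F G 6, A H 12, E H 12, C H 14] → take B F (1); add B.
Step 3: frontier [A B 10, D F 6, F G 6, A H 12, E H 12, C H 14] → take D F (6); add D.
Step 4: frontier [A B 10, C D 9, F G 6, A H 12, E H 12, C H 14] → take F G (6); add G.
Step 5: frontier [A B 10, C D 9, C G 1, A H 12, E H 12, C H 14] → take C G (1); add C.
Step 6: frontier [A B 10, A C 6, C E 8, A H 12, E H 12] → take A C (6); add A.
Step 7: frontier [C E 8, E H 12] → take C E (8); add E.
The 4th edge added is F G.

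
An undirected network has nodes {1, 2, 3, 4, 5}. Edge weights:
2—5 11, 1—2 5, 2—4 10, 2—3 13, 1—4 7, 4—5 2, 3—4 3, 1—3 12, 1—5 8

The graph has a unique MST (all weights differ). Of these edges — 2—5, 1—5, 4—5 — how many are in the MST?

Kruskal's algorithm — process edges by increasing weight (ties by edge label):
4—5 (2): add — endpoints in different components.
3—4 (3): add — endpoints in different components.
1—2 (5): add — endpoints in different components.
1—4 (7): add — endpoints in different components.
MST edge set: {4—5, 3—4, 1—2, 1—4}.
Of the listed edges, {4—5} are in the MST → 1.

1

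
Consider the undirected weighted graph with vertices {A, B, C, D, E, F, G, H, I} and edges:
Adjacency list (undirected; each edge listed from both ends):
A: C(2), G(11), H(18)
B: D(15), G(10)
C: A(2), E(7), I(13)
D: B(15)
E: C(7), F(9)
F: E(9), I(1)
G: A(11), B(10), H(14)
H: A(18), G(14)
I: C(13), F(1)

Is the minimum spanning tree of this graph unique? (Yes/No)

Yes

Sort edges by weight, then run Kruskal:
F-I (1): add — endpoints in different components.
A-C (2): add — endpoints in different components.
C-E (7): add — endpoints in different components.
E-F (9): add — endpoints in different components.
B-G (10): add — endpoints in different components.
A-G (11): add — endpoints in different components.
C-I (13): skip — C and I already connected.
G-H (14): add — endpoints in different components.
B-D (15): add — endpoints in different components.
Every non-tree edge has weight strictly greater than the heaviest edge on the tree path between its endpoints, so the MST is unique.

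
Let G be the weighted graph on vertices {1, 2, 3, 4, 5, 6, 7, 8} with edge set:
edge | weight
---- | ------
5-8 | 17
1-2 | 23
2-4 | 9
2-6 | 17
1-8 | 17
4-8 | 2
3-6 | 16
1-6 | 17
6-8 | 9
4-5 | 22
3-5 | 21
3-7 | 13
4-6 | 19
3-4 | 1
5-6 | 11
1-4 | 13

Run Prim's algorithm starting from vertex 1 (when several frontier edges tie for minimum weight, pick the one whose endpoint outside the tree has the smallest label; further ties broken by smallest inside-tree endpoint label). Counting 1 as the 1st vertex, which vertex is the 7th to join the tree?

5

Grow the tree from 1 using Prim:
Step 1: cheapest edge leaving the tree is 1-4 (13); add 4.
Step 2: cheapest edge leaving the tree is 3-4 (1); add 3.
Step 3: cheapest edge leaving the tree is 4-8 (2); add 8.
Step 4: cheapest edge leaving the tree is 2-4 (9); add 2.
Step 5: cheapest edge leaving the tree is 6-8 (9); add 6.
Step 6: cheapest edge leaving the tree is 5-6 (11); add 5.
Step 7: cheapest edge leaving the tree is 3-7 (13); add 7.
Vertex order: 1, 4, 3, 8, 2, 6, 5, 7. The 7th vertex is 5.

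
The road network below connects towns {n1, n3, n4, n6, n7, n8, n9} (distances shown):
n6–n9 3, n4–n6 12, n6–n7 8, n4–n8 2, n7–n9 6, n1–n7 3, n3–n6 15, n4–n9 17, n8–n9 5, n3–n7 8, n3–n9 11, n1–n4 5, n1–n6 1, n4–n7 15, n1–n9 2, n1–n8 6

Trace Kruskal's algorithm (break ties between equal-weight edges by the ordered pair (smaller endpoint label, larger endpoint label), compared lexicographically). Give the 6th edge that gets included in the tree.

n3-n7

Kruskal's algorithm — process edges by increasing weight (ties by edge label):
n1–n6 (1): add. Components now {n8} {n4} {n1,n6} {n3} {n7} {n9}
n1–n9 (2): add. Components now {n8} {n4} {n1,n6,n9} {n3} {n7}
n4–n8 (2): add. Components now {n4,n8} {n1,n6,n9} {n3} {n7}
n1–n7 (3): add. Components now {n4,n8} {n1,n6,n7,n9} {n3}
n6–n9 (3): skip — n6 and n9 already connected.
n1–n4 (5): add. Components now {n1,n4,n6,n7,n8,n9} {n3}
n8–n9 (5): skip — n8 and n9 already connected.
n1–n8 (6): skip — n8 and n1 already connected.
n7–n9 (6): skip — n7 and n9 already connected.
n3–n7 (8): add. Components now {n1,n3,n4,n6,n7,n8,n9}
The 6th edge added is n3–n7.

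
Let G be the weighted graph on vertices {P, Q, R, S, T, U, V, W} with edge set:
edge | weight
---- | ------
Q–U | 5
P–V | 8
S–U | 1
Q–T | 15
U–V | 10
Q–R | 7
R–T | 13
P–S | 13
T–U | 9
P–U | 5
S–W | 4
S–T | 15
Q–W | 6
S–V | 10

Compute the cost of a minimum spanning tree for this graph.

Grow the tree from W using Prim:
Step 1: cheapest edge leaving the tree is S–W (4); add S.
Step 2: cheapest edge leaving the tree is S–U (1); add U.
Step 3: cheapest edge leaving the tree is P–U (5); add P.
Step 4: cheapest edge leaving the tree is Q–U (5); add Q.
Step 5: cheapest edge leaving the tree is Q–R (7); add R.
Step 6: cheapest edge leaving the tree is P–V (8); add V.
Step 7: cheapest edge leaving the tree is T–U (9); add T.
MST edges: S–W, S–U, P–U, Q–U, Q–R, P–V, T–U; total weight 4+1+5+5+7+8+9 = 39.

39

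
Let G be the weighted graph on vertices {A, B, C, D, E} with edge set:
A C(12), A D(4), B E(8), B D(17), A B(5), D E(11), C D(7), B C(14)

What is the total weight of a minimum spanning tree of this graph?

Sort edges by weight, then run Kruskal:
A D (4): add. Components now {A,D} {B} {C} {E}
A B (5): add. Components now {A,B,D} {C} {E}
C D (7): add. Components now {A,B,C,D} {E}
B E (8): add. Components now {A,B,C,D,E}
MST edges: A D, A B, C D, B E; total weight 4+5+7+8 = 24.

24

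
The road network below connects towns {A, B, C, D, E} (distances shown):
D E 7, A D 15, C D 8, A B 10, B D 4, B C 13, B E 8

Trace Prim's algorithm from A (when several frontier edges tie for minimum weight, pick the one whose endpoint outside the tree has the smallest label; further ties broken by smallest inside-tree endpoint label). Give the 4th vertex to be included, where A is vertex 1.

E

Prim, starting at A.
Step 1: frontier [A B 10, A D 15] → take A B (10); add B.
Step 2: frontier [A D 15, B D 4, B E 8, B C 13] → take B D (4); add D.
Step 3: frontier [B E 8, B C 13, D E 7, C D 8] → take D E (7); add E.
Step 4: frontier [B C 13, C D 8] → take C D (8); add C.
Vertex order: A, B, D, E, C. The 4th vertex is E.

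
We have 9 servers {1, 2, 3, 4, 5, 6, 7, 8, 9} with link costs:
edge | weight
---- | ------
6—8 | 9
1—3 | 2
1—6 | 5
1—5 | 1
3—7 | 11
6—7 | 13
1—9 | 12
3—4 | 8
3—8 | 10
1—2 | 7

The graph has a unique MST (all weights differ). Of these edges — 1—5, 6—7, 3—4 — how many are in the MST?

2

Sort edges by weight, then run Kruskal:
1—5 (1): add — endpoints in different components.
1—3 (2): add — endpoints in different components.
1—6 (5): add — endpoints in different components.
1—2 (7): add — endpoints in different components.
3—4 (8): add — endpoints in different components.
6—8 (9): add — endpoints in different components.
3—8 (10): skip — 3 and 8 already connected.
3—7 (11): add — endpoints in different components.
1—9 (12): add — endpoints in different components.
MST edge set: {1—5, 1—3, 1—6, 1—2, 3—4, 6—8, 3—7, 1—9}.
Of the listed edges, {1—5, 3—4} are in the MST → 2.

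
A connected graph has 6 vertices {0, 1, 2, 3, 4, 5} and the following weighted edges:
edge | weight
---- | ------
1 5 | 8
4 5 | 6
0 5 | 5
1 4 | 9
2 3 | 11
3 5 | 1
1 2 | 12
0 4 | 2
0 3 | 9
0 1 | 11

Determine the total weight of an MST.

27

Sort edges by weight, then run Kruskal:
3 5 (1): add. Components now {0} {1} {2} {3,5} {4}
0 4 (2): add. Components now {0,4} {1} {2} {3,5}
0 5 (5): add. Components now {0,3,4,5} {1} {2}
4 5 (6): skip — 4 and 5 already connected.
1 5 (8): add. Components now {0,1,3,4,5} {2}
0 3 (9): skip — 0 and 3 already connected.
1 4 (9): skip — 1 and 4 already connected.
0 1 (11): skip — 0 and 1 already connected.
2 3 (11): add. Components now {0,1,2,3,4,5}
MST edges: 3 5, 0 4, 0 5, 1 5, 2 3; total weight 1+2+5+8+11 = 27.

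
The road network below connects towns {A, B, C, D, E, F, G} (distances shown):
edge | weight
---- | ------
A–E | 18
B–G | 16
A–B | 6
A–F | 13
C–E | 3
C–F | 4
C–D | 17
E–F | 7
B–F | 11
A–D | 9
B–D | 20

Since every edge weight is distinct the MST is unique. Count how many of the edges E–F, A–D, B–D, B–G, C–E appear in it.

3

Kruskal: consider edges lightest-first.
C–E (3): add. Components now {A} {B} {C,E} {D} {F} {G}
C–F (4): add. Components now {A} {B} {C,E,F} {D} {G}
A–B (6): add. Components now {A,B} {C,E,F} {D} {G}
E–F (7): skip — E and F already connected.
A–D (9): add. Components now {A,B,D} {C,E,F} {G}
B–F (11): add. Components now {A,B,C,D,E,F} {G}
A–F (13): skip — A and F already connected.
B–G (16): add. Components now {A,B,C,D,E,F,G}
MST edge set: {C–E, C–F, A–B, A–D, B–F, B–G}.
Of the listed edges, {A–D, B–G, C–E} are in the MST → 3.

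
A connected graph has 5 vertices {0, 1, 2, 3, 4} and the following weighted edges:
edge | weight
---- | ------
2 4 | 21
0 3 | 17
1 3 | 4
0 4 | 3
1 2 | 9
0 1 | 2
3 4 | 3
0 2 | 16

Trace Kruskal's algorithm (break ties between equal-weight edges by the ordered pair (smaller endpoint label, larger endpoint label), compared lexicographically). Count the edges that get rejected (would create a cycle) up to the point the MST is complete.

1

Kruskal's algorithm — process edges by increasing weight (ties by edge label):
0 1 (2): add. Components now {0,1} {2} {3} {4}
0 4 (3): add. Components now {0,1,4} {2} {3}
3 4 (3): add. Components now {0,1,3,4} {2}
1 3 (4): skip — 1 and 3 already connected.
1 2 (9): add. Components now {0,1,2,3,4}
Edges rejected before the tree was complete: 1.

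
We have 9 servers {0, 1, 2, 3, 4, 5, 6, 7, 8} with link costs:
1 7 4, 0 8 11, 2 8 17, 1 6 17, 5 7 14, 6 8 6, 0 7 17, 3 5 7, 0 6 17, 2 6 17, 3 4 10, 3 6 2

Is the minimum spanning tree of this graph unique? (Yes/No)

Kruskal: consider edges lightest-first.
3 6 (2): add — endpoints in different components.
1 7 (4): add — endpoints in different components.
6 8 (6): add — endpoints in different components.
3 5 (7): add — endpoints in different components.
3 4 (10): add — endpoints in different components.
0 8 (11): add — endpoints in different components.
5 7 (14): add — endpoints in different components.
0 6 (17): skip — 0 and 6 already connected.
0 7 (17): skip — 0 and 7 already connected.
1 6 (17): skip — 1 and 6 already connected.
2 6 (17): add — endpoints in different components.
Non-tree edge 2 8 has weight 17, equal to the heaviest edge on its tree cycle — swapping gives another MST of the same weight. Not unique.

No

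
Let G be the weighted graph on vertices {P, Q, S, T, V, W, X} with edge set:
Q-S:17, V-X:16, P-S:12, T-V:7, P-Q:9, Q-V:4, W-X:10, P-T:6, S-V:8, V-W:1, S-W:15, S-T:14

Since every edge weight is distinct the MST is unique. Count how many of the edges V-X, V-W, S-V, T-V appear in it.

Kruskal's algorithm — process edges by increasing weight (ties by edge label):
V-W (1): add — endpoints in different components.
Q-V (4): add — endpoints in different components.
P-T (6): add — endpoints in different components.
T-V (7): add — endpoints in different components.
S-V (8): add — endpoints in different components.
P-Q (9): skip — Q and P already connected.
W-X (10): add — endpoints in different components.
MST edge set: {V-W, Q-V, P-T, T-V, S-V, W-X}.
Of the listed edges, {V-W, S-V, T-V} are in the MST → 3.

3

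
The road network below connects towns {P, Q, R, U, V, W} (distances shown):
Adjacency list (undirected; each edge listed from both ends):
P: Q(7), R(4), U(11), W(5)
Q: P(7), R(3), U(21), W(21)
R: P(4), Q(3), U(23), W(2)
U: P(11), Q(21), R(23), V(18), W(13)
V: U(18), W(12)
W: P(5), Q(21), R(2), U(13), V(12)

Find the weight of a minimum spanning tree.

Kruskal's algorithm — process edges by increasing weight (ties by edge label):
R–W (2): add — endpoints in different components.
Q–R (3): add — endpoints in different components.
P–R (4): add — endpoints in different components.
P–W (5): skip — W and P already connected.
P–Q (7): skip — Q and P already connected.
P–U (11): add — endpoints in different components.
V–W (12): add — endpoints in different components.
MST edges: R–W, Q–R, P–R, P–U, V–W; total weight 2+3+4+11+12 = 32.

32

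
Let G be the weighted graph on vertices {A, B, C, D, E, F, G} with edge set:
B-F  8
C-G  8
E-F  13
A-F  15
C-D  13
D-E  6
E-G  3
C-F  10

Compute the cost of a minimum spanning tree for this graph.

Sort edges by weight, then run Kruskal:
E-G (3): add — endpoints in different components.
D-E (6): add — endpoints in different components.
B-F (8): add — endpoints in different components.
C-G (8): add — endpoints in different components.
C-F (10): add — endpoints in different components.
C-D (13): skip — C and D already connected.
E-F (13): skip — E and F already connected.
A-F (15): add — endpoints in different components.
MST edges: E-G, D-E, B-F, C-G, C-F, A-F; total weight 3+6+8+8+10+15 = 50.

50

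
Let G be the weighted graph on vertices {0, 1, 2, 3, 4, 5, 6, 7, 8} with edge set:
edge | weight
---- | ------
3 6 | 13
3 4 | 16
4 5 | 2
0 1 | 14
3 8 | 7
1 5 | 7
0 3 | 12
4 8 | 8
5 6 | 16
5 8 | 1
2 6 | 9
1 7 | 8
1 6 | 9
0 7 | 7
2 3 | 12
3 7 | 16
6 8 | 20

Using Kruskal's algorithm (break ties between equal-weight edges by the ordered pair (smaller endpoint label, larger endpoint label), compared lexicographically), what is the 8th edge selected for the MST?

Kruskal: consider edges lightest-first.
5 8 (1): add — endpoints in different components.
4 5 (2): add — endpoints in different components.
0 7 (7): add — endpoints in different components.
1 5 (7): add — endpoints in different components.
3 8 (7): add — endpoints in different components.
1 7 (8): add — endpoints in different components.
4 8 (8): skip — 4 and 8 already connected.
1 6 (9): add — endpoints in different components.
2 6 (9): add — endpoints in different components.
The 8th edge added is 2 6.

2-6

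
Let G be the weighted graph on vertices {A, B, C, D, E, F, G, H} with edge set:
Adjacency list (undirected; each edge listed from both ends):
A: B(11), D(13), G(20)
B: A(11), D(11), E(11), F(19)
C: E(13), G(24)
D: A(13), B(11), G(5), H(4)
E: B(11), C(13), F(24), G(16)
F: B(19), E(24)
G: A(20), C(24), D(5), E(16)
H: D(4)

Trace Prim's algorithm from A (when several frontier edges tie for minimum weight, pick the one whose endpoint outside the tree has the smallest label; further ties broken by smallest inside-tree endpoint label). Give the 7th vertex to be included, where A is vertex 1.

Prim's algorithm from A:
Step 1: frontier [A–B 11, A–D 13, A–G 20] → take A–B (11); add B.
Step 2: frontier [A–D 13, A–G 20, B–D 11, B–E 11, B–F 19] → take B–D (11); add D.
Step 3: frontier [A–G 20, B–E 11, B–F 19, D–H 4, D–G 5] → take D–H (4); add H.
Step 4: frontier [A–G 20, B–E 11, B–F 19, D–G 5] → take D–G (5); add G.
Step 5: frontier [B–E 11, B–F 19, E–G 16, C–G 24] → take B–E (11); add E.
Step 6: frontier [B–F 19, C–E 13, E–F 24, C–G 24] → take C–E (13); add C.
Step 7: frontier [B–F 19, E–F 24] → take B–F (19); add F.
Vertex order: A, B, D, H, G, E, C, F. The 7th vertex is C.

C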